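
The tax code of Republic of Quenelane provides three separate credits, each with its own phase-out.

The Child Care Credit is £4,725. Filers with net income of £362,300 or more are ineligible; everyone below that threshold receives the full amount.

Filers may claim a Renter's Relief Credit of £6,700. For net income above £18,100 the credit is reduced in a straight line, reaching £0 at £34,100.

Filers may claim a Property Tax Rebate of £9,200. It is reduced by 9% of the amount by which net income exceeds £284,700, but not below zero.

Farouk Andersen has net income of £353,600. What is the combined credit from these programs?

Child Care Credit: £353,600 is below the £362,300 cutoff, so the full £4,725 applies.
Renter's Relief Credit: £353,600 is at or above £34,100, so the credit is £0.
Property Tax Rebate: 9% of the £68,900 excess over £284,700 is £6,201; credit = £9,200 − £6,201 = £2,999.
Total: £4,725 + £0 + £2,999 = £7,724.

£7,724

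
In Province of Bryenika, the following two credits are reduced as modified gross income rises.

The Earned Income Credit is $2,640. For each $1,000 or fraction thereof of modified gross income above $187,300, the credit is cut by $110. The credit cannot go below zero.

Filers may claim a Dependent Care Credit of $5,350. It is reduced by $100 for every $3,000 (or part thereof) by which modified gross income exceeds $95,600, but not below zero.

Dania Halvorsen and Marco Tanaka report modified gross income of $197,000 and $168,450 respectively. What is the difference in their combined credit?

$2,000

Dania ($197,000): Earned Income Credit: income exceeds $187,300 by $9,700, which is 10 full-or-partial $1,000 increments; reduction = 10 × $110 = $1,100, leaving $1,540. Dependent Care Credit: income exceeds $95,600 by $101,400, which is 34 full-or-partial $3,000 increments; reduction = 34 × $100 = $3,400, leaving $1,950. total $1,540 + $1,950 = $3,490
Marco ($168,450): Earned Income Credit: $168,450 is at or below the $187,300 threshold, so the full $2,640 applies. Dependent Care Credit: income exceeds $95,600 by $72,850, which is 25 full-or-partial $3,000 increments; reduction = 25 × $100 = $2,500, leaving $2,850. total $2,640 + $2,850 = $5,490
Difference: |$3,490 − $5,490| = $2,000.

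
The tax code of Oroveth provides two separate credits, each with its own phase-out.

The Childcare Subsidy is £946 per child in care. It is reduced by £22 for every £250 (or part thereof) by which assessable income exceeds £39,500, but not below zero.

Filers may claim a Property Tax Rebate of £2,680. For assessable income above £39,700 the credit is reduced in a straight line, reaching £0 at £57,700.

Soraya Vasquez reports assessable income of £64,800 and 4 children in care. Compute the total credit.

Childcare Subsidy: base = 4 × £946 = £3,784. income exceeds £39,500 by £25,300, which is 102 full-or-partial £250 increments; reduction = 102 × £22 = £2,244, leaving £1,540.
Property Tax Rebate: £64,800 is at or above £57,700, so the credit is £0.
Total: £1,540 + £0 = £1,540.

£1,540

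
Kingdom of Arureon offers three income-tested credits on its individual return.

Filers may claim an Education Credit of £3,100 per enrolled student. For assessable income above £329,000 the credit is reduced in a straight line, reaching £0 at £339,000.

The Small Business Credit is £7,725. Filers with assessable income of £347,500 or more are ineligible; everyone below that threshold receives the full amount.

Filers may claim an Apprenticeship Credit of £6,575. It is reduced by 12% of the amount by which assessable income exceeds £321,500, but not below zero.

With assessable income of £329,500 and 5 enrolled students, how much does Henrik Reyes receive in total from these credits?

£28,065

Education Credit: base = 5 × £3,100 = £15,500. £329,500 is £500 into a £10,000 phase-out range, leaving 9,500/10,000 of the credit: £15,500 × 9,500/10,000 = £14,725.
Small Business Credit: £329,500 is below the £347,500 cutoff, so the full £7,725 applies.
Apprenticeship Credit: 12% of the £8,000 excess over £321,500 is £960; credit = £6,575 − £960 = £5,615.
Total: £14,725 + £7,725 + £5,615 = £28,065.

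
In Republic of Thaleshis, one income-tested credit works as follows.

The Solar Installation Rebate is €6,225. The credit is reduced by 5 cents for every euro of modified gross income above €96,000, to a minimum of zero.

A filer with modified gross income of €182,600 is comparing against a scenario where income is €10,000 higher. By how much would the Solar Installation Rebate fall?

€500

At €182,600 — 5% of the €86,600 excess over €96,000 is €4,330; credit = €6,225 − €4,330 = €1,895.
At €192,600 — 5% of the €96,600 excess over €96,000 is €4,830; credit = €6,225 − €4,830 = €1,395.
Lost: €1,895 − €1,395 = €500.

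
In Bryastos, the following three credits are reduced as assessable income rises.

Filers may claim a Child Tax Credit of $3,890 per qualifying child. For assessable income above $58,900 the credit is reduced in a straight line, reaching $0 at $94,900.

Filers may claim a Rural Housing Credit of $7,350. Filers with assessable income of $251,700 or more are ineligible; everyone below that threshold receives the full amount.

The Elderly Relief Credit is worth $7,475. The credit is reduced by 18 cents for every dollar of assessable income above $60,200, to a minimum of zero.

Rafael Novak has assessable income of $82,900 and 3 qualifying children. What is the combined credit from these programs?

$14,629

Child Tax Credit: base = 3 × $3,890 = $11,670. $82,900 is $24,000 into a $36,000 phase-out range, leaving 12,000/36,000 of the credit: $11,670 × 12,000/36,000 = $3,890.
Rural Housing Credit: $82,900 is below the $251,700 cutoff, so the full $7,350 applies.
Elderly Relief Credit: 18% of the $22,700 excess over $60,200 is $4,086; credit = $7,475 − $4,086 = $3,389.
Total: $3,890 + $7,350 + $3,389 = $14,629.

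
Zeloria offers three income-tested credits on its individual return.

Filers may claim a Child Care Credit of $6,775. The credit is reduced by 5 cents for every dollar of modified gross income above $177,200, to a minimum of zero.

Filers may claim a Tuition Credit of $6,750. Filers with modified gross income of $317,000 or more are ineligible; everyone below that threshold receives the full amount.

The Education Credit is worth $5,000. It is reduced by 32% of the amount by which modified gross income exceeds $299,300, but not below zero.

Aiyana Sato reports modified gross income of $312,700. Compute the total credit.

$7,462

Child Care Credit: 5% of the $135,500 excess over $177,200 is $6,775 ≥ base, so the credit is $0.
Tuition Credit: $312,700 is below the $317,000 cutoff, so the full $6,750 applies.
Education Credit: 32% of the $13,400 excess over $299,300 is $4,288; credit = $5,000 − $4,288 = $712.
Total: $0 + $6,750 + $712 = $7,462.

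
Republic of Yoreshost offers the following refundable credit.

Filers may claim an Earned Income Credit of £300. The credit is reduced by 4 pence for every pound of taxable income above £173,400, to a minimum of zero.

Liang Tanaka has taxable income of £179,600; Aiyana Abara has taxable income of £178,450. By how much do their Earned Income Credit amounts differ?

£46

Liang (£179,600): Earned Income Credit: 4% of the £6,200 excess over £173,400 is £248; credit = £300 − £248 = £52.
Aiyana (£178,450): Earned Income Credit: 4% of the £5,050 excess over £173,400 is £202; credit = £300 − £202 = £98.
Difference: |£52 − £98| = £46.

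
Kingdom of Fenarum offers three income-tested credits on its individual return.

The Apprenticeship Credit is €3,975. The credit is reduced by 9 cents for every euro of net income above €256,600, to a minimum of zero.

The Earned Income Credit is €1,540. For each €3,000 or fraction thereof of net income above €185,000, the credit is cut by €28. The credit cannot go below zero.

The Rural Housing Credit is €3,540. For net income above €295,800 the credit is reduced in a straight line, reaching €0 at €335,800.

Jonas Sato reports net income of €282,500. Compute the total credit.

€5,800

Apprenticeship Credit: 9% of the €25,900 excess over €256,600 is €2,331; credit = €3,975 − €2,331 = €1,644.
Earned Income Credit: income exceeds €185,000 by €97,500, which is 33 full-or-partial €3,000 increments; reduction = 33 × €28 = €924, leaving €616.
Rural Housing Credit: €282,500 is at or below the €295,800 threshold, so the full €3,540 applies.
Total: €1,644 + €616 + €3,540 = €5,800.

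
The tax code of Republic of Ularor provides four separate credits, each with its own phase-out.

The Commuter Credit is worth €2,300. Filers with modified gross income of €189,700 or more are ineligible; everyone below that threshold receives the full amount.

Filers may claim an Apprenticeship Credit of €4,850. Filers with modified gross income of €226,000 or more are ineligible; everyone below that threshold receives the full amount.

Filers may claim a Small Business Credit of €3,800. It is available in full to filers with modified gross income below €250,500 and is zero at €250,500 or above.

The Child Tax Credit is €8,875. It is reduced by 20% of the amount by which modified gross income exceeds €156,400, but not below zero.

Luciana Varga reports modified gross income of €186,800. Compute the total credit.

€13,745

Commuter Credit: €186,800 is below the €189,700 cutoff, so the full €2,300 applies.
Apprenticeship Credit: €186,800 is below the €226,000 cutoff, so the full €4,850 applies.
Small Business Credit: €186,800 is below the €250,500 cutoff, so the full €3,800 applies.
Child Tax Credit: 20% of the €30,400 excess over €156,400 is €6,080; credit = €8,875 − €6,080 = €2,795.
Total: €2,300 + €4,850 + €3,800 + €2,795 = €13,745.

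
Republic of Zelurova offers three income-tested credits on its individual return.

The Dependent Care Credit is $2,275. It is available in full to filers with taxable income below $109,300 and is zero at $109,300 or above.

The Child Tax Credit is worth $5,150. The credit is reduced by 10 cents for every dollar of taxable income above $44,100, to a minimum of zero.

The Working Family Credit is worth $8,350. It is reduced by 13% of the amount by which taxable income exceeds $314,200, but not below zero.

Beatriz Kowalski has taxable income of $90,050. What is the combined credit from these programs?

Dependent Care Credit: $90,050 is below the $109,300 cutoff, so the full $2,275 applies.
Child Tax Credit: 10% of the $45,950 excess over $44,100 is $4,595; credit = $5,150 − $4,595 = $555.
Working Family Credit: $90,050 is at or below the $314,200 threshold, so the full $8,350 applies.
Total: $2,275 + $555 + $8,350 = $11,180.

$11,180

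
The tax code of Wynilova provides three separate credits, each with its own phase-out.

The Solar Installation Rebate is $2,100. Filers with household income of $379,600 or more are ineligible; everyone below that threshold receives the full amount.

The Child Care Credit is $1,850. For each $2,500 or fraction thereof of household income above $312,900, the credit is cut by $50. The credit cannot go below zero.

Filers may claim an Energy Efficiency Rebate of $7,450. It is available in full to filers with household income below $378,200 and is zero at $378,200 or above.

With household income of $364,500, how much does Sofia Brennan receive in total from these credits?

Solar Installation Rebate: $364,500 is below the $379,600 cutoff, so the full $2,100 applies.
Child Care Credit: income exceeds $312,900 by $51,600, which is 21 full-or-partial $2,500 increments; reduction = 21 × $50 = $1,050, leaving $800.
Energy Efficiency Rebate: $364,500 is below the $378,200 cutoff, so the full $7,450 applies.
Total: $2,100 + $800 + $7,450 = $10,350.

$10,350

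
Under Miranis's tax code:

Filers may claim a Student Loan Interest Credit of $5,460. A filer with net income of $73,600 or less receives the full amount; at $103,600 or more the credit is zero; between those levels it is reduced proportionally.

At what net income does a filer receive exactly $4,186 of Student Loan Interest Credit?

$80,600

$4,186 is 4,186/5,460 of the full $5,460, so 1,274/5,460 of the $30,000 range has been used: income = $73,600 + $30,000 × 1,274/5,460 = $80,600.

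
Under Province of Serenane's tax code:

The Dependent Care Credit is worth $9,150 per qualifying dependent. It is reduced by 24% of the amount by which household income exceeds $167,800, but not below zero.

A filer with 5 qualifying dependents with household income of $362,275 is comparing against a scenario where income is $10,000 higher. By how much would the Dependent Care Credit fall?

$0

At $362,275 — base = 5 × $9,150 = $45,750. 24% of the $194,475 excess over $167,800 is $46,674 ≥ base, so the credit is $0.
At $372,275 — base = 5 × $9,150 = $45,750. 24% of the $204,475 excess over $167,800 is $49,074 ≥ base, so the credit is $0.
Lost: $0 − $0 = $0.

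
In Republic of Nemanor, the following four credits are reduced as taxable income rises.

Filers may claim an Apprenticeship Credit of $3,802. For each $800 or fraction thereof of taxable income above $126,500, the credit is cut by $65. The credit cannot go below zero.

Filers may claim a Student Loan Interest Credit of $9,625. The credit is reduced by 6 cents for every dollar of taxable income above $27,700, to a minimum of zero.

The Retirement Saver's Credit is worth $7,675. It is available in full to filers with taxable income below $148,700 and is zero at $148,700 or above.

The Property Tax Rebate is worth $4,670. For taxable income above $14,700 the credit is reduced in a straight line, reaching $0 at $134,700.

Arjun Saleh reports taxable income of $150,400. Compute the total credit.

Apprenticeship Credit: income exceeds $126,500 by $23,900, which is 30 full-or-partial $800 increments; reduction = 30 × $65 = $1,950, leaving $1,852.
Student Loan Interest Credit: 6% of the $122,700 excess over $27,700 is $7,362; credit = $9,625 − $7,362 = $2,263.
Retirement Saver's Credit: $150,400 meets or exceeds the $148,700 cutoff, so the credit is $0.
Property Tax Rebate: $150,400 is at or above $134,700, so the credit is $0.
Total: $1,852 + $2,263 + $0 + $0 = $4,115.

$4,115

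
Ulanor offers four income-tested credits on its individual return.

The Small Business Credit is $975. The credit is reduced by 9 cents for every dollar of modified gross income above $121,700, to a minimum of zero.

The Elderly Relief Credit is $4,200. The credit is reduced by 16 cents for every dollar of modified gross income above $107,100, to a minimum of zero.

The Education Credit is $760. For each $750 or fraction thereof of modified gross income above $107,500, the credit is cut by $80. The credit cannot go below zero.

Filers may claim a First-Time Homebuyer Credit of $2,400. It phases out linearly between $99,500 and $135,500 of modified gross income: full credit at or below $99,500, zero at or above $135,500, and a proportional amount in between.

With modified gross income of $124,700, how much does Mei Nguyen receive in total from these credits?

$2,809

Small Business Credit: 9% of the $3,000 excess over $121,700 is $270; credit = $975 − $270 = $705.
Elderly Relief Credit: 16% of the $17,600 excess over $107,100 is $2,816; credit = $4,200 − $2,816 = $1,384.
Education Credit: income exceeds $107,500 by $17,200 → 23 increments × $80 = $1,840 ≥ base, so the credit is $0.
First-Time Homebuyer Credit: $124,700 is $25,200 into a $36,000 phase-out range, leaving 10,800/36,000 of the credit: $2,400 × 10,800/36,000 = $720.
Total: $705 + $1,384 + $0 + $720 = $2,809.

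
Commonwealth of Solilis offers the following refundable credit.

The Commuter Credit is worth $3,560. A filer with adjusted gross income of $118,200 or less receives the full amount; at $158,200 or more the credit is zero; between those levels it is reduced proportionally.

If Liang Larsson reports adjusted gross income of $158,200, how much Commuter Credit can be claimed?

$0

Commuter Credit: $158,200 is at or above $158,200, so the credit is $0.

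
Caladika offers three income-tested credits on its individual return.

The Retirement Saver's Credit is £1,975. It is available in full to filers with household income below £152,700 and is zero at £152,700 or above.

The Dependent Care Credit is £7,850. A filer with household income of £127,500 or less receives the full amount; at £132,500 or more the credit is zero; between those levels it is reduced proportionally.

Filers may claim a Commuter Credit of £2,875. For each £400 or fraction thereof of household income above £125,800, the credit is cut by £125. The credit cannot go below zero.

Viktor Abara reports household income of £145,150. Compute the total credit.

£1,975

Retirement Saver's Credit: £145,150 is below the £152,700 cutoff, so the full £1,975 applies.
Dependent Care Credit: £145,150 is at or above £132,500, so the credit is £0.
Commuter Credit: income exceeds £125,800 by £19,350 → 49 increments × £125 = £6,125 ≥ base, so the credit is £0.
Total: £1,975 + £0 + £0 = £1,975.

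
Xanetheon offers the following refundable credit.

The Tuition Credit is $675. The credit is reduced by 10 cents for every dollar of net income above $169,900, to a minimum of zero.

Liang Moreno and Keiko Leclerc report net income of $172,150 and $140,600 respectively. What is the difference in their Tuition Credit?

$225

Liang ($172,150): Tuition Credit: 10% of the $2,250 excess over $169,900 is $225; credit = $675 − $225 = $450.
Keiko ($140,600): Tuition Credit: $140,600 is at or below the $169,900 threshold, so the full $675 applies.
Difference: |$450 − $675| = $225.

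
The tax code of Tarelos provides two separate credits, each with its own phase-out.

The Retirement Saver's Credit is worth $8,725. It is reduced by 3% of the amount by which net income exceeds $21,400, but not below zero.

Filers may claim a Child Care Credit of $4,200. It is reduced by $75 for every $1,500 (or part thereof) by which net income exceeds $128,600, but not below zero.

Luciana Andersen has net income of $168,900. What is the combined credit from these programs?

Retirement Saver's Credit: 3% of the $147,500 excess over $21,400 is $4,425; credit = $8,725 − $4,425 = $4,300.
Child Care Credit: income exceeds $128,600 by $40,300, which is 27 full-or-partial $1,500 increments; reduction = 27 × $75 = $2,025, leaving $2,175.
Total: $4,300 + $2,175 = $6,475.

$6,475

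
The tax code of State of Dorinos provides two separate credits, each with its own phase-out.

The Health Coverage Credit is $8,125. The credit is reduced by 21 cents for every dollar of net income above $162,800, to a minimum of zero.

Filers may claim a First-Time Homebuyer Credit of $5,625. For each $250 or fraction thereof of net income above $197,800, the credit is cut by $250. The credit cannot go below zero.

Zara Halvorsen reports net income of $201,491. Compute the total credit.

Health Coverage Credit: 21% of the $38,691 excess over $162,800 is $8,125.11 ≥ base, so the credit is $0.
First-Time Homebuyer Credit: income exceeds $197,800 by $3,691, which is 15 full-or-partial $250 increments; reduction = 15 × $250 = $3,750, leaving $1,875.
Total: $0 + $1,875 = $1,875.

$1,875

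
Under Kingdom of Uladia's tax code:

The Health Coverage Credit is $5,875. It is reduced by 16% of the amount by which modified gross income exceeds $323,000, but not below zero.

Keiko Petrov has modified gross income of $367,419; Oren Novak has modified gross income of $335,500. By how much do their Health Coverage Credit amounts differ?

Keiko ($367,419): Health Coverage Credit: 16% of the $44,419 excess over $323,000 is $7,107.04 ≥ base, so the credit is $0.
Oren ($335,500): Health Coverage Credit: 16% of the $12,500 excess over $323,000 is $2,000; credit = $5,875 − $2,000 = $3,875.
Difference: |$0 − $3,875| = $3,875.

$3,875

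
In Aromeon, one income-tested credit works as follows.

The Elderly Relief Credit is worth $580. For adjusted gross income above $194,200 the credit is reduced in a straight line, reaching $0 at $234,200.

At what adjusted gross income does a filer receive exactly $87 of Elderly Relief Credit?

$228,200

$87 is 87/580 of the full $580, so 493/580 of the $40,000 range has been used: income = $194,200 + $40,000 × 493/580 = $228,200.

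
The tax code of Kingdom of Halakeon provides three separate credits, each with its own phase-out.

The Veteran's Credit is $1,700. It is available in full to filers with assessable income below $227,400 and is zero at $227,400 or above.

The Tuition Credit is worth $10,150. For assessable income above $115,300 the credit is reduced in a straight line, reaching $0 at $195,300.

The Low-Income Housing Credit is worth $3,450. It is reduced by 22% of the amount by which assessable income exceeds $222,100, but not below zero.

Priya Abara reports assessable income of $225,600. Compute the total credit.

$4,380

Veteran's Credit: $225,600 is below the $227,400 cutoff, so the full $1,700 applies.
Tuition Credit: $225,600 is at or above $195,300, so the credit is $0.
Low-Income Housing Credit: 22% of the $3,500 excess over $222,100 is $770; credit = $3,450 − $770 = $2,680.
Total: $1,700 + $0 + $2,680 = $4,380.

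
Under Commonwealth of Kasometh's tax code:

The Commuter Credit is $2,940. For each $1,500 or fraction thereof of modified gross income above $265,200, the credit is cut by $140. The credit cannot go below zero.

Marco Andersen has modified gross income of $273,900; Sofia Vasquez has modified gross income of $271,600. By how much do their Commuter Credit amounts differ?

$140

Marco ($273,900): Commuter Credit: income exceeds $265,200 by $8,700, which is 6 full-or-partial $1,500 increments; reduction = 6 × $140 = $840, leaving $2,100.
Sofia ($271,600): Commuter Credit: income exceeds $265,200 by $6,400, which is 5 full-or-partial $1,500 increments; reduction = 5 × $140 = $700, leaving $2,240.
Difference: |$2,100 − $2,240| = $140.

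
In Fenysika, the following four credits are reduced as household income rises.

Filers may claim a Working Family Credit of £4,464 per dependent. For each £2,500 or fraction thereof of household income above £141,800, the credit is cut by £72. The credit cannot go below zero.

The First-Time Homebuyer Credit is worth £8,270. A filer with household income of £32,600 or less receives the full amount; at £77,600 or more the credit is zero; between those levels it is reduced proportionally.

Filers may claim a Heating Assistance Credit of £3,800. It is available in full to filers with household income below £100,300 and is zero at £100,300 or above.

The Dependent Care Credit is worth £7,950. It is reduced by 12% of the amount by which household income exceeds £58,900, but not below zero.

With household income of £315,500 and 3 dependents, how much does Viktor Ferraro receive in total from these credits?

Working Family Credit: base = 3 × £4,464 = £13,392. income exceeds £141,800 by £173,700, which is 70 full-or-partial £2,500 increments; reduction = 70 × £72 = £5,040, leaving £8,352.
First-Time Homebuyer Credit: £315,500 is at or above £77,600, so the credit is £0.
Heating Assistance Credit: £315,500 meets or exceeds the £100,300 cutoff, so the credit is £0.
Dependent Care Credit: 12% of the £256,600 excess over £58,900 is £30,792 ≥ base, so the credit is £0.
Total: £8,352 + £0 + £0 + £0 = £8,352.

£8,352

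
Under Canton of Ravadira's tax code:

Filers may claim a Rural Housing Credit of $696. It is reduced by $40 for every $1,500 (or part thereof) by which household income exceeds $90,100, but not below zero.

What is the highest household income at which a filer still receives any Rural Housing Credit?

$115,600

After 17 increments the reduction is 17 × $40 = $680, leaving $16; one more increment wipes it out. Increment 17 ends at excess 17 × $1,500 = $25,500, so the highest qualifying income is $90,100 + $25,500 = $115,600.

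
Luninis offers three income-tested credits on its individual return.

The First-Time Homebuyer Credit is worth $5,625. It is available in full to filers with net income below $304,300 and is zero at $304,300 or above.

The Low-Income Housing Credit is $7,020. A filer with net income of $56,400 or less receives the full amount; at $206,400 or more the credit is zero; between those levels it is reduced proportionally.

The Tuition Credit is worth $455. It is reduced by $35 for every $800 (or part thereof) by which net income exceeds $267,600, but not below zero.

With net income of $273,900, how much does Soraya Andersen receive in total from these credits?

$5,800

First-Time Homebuyer Credit: $273,900 is below the $304,300 cutoff, so the full $5,625 applies.
Low-Income Housing Credit: $273,900 is at or above $206,400, so the credit is $0.
Tuition Credit: income exceeds $267,600 by $6,300, which is 8 full-or-partial $800 increments; reduction = 8 × $35 = $280, leaving $175.
Total: $5,625 + $0 + $175 = $5,800.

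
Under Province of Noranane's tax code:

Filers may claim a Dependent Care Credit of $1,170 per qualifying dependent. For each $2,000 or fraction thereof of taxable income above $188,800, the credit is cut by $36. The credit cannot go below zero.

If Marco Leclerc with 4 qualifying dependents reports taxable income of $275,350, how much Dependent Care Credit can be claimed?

Dependent Care Credit: base = 4 × $1,170 = $4,680. income exceeds $188,800 by $86,550, which is 44 full-or-partial $2,000 increments; reduction = 44 × $36 = $1,584, leaving $3,096.

$3,096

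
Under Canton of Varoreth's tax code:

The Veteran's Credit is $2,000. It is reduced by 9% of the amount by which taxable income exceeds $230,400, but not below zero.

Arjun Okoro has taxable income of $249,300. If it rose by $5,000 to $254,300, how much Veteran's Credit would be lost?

$299

At $249,300 — 9% of the $18,900 excess over $230,400 is $1,701; credit = $2,000 − $1,701 = $299.
At $254,300 — 9% of the $23,900 excess over $230,400 is $2,151 ≥ base, so the credit is $0.
Lost: $299 − $0 = $299.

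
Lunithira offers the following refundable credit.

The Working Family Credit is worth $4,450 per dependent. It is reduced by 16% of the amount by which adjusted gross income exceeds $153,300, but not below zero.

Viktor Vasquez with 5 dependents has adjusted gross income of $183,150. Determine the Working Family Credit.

Working Family Credit: base = 5 × $4,450 = $22,250. 16% of the $29,850 excess over $153,300 is $4,776; credit = $22,250 − $4,776 = $17,474.

$17,474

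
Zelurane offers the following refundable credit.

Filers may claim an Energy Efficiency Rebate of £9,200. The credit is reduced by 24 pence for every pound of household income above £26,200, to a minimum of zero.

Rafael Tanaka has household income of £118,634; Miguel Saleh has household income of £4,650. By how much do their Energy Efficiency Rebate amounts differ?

£9,200

Rafael (£118,634): Energy Efficiency Rebate: 24% of the £92,434 excess over £26,200 is £22,184.16 ≥ base, so the credit is £0.
Miguel (£4,650): Energy Efficiency Rebate: £4,650 is at or below the £26,200 threshold, so the full £9,200 applies.
Difference: |£0 − £9,200| = £9,200.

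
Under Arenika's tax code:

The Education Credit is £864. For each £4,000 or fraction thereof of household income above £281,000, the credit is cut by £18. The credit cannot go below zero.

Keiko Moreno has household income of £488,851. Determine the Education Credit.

Education Credit: income exceeds £281,000 by £207,851 → 52 increments × £18 = £936 ≥ base, so the credit is £0.

£0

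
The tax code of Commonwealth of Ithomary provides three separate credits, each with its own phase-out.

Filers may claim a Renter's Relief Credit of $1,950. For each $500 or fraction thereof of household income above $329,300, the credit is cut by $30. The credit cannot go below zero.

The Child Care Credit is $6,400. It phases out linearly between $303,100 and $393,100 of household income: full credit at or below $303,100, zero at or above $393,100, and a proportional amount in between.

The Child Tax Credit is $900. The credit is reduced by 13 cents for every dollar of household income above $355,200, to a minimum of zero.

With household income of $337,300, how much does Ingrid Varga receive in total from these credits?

Renter's Relief Credit: income exceeds $329,300 by $8,000, which is 16 full-or-partial $500 increments; reduction = 16 × $30 = $480, leaving $1,470.
Child Care Credit: $337,300 is $34,200 into a $90,000 phase-out range, leaving 55,800/90,000 of the credit: $6,400 × 55,800/90,000 = $3,968.
Child Tax Credit: $337,300 is at or below the $355,200 threshold, so the full $900 applies.
Total: $1,470 + $3,968 + $900 = $6,338.

$6,338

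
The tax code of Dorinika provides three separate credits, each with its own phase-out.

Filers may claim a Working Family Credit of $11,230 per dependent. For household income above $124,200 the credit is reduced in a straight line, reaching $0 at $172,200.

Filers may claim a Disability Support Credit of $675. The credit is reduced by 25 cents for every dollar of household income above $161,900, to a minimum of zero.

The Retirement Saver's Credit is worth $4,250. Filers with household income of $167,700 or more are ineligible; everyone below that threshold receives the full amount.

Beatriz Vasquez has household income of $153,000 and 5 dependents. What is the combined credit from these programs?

$27,385

Working Family Credit: base = 5 × $11,230 = $56,150. $153,000 is $28,800 into a $48,000 phase-out range, leaving 19,200/48,000 of the credit: $56,150 × 19,200/48,000 = $22,460.
Disability Support Credit: $153,000 is at or below the $161,900 threshold, so the full $675 applies.
Retirement Saver's Credit: $153,000 is below the $167,700 cutoff, so the full $4,250 applies.
Total: $22,460 + $675 + $4,250 = $27,385.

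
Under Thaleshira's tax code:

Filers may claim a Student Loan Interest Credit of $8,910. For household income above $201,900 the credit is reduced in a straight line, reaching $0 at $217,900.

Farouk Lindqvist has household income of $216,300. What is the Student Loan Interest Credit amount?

Student Loan Interest Credit: $216,300 is $14,400 into a $16,000 phase-out range, leaving 1,600/16,000 of the credit: $8,910 × 1,600/16,000 = $891.

$891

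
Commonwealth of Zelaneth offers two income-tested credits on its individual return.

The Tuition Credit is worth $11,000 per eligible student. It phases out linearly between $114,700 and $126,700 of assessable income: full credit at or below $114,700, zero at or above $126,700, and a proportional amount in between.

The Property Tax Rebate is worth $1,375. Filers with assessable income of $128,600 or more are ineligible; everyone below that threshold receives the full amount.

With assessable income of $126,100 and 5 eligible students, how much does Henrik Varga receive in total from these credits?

$4,125

Tuition Credit: base = 5 × $11,000 = $55,000. $126,100 is $11,400 into a $12,000 phase-out range, leaving 600/12,000 of the credit: $55,000 × 600/12,000 = $2,750.
Property Tax Rebate: $126,100 is below the $128,600 cutoff, so the full $1,375 applies.
Total: $2,750 + $1,375 = $4,125.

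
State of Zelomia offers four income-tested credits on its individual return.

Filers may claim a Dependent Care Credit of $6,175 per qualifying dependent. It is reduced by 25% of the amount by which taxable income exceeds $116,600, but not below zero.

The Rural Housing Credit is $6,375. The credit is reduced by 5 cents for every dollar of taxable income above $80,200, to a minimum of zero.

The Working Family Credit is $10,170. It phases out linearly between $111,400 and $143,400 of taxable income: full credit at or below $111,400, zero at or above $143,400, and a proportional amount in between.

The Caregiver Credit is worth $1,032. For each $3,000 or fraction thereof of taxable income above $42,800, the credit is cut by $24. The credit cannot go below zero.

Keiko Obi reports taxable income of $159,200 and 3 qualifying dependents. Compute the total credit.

$10,396

Dependent Care Credit: base = 3 × $6,175 = $18,525. 25% of the $42,600 excess over $116,600 is $10,650; credit = $18,525 − $10,650 = $7,875.
Rural Housing Credit: 5% of the $79,000 excess over $80,200 is $3,950; credit = $6,375 − $3,950 = $2,425.
Working Family Credit: $159,200 is at or above $143,400, so the credit is $0.
Caregiver Credit: income exceeds $42,800 by $116,400, which is 39 full-or-partial $3,000 increments; reduction = 39 × $24 = $936, leaving $96.
Total: $7,875 + $2,425 + $0 + $96 = $10,396.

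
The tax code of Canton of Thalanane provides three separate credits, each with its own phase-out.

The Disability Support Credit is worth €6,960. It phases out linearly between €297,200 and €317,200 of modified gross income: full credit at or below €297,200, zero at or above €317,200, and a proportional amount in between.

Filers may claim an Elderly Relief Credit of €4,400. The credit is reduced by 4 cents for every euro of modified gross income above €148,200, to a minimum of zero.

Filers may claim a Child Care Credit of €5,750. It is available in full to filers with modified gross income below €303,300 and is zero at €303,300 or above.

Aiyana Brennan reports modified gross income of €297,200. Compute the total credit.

Disability Support Credit: €297,200 is at or below the €297,200 threshold, so the full €6,960 applies.
Elderly Relief Credit: 4% of the €149,000 excess over €148,200 is €5,960 ≥ base, so the credit is €0.
Child Care Credit: €297,200 is below the €303,300 cutoff, so the full €5,750 applies.
Total: €6,960 + €0 + €5,750 = €12,710.

€12,710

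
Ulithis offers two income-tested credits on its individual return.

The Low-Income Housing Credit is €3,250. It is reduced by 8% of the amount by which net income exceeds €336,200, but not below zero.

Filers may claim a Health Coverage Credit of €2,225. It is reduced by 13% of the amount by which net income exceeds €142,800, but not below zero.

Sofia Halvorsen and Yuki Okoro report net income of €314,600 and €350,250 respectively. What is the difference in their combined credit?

Sofia (€314,600): Low-Income Housing Credit: €314,600 is at or below the €336,200 threshold, so the full €3,250 applies. Health Coverage Credit: 13% of the €171,800 excess over €142,800 is €22,334 ≥ base, so the credit is €0. total €3,250 + €0 = €3,250
Yuki (€350,250): Low-Income Housing Credit: 8% of the €14,050 excess over €336,200 is €1,124; credit = €3,250 − €1,124 = €2,126. Health Coverage Credit: 13% of the €207,450 excess over €142,800 is €26,968.50 ≥ base, so the credit is €0. total €2,126 + €0 = €2,126
Difference: |€3,250 − €2,126| = €1,124.

€1,124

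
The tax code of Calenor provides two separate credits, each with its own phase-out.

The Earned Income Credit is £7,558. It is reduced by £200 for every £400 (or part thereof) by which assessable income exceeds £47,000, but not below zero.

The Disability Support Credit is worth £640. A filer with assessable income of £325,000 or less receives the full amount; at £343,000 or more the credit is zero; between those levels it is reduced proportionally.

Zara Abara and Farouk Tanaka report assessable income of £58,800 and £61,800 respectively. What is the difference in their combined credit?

£1,400

Zara (£58,800): Earned Income Credit: income exceeds £47,000 by £11,800, which is 30 full-or-partial £400 increments; reduction = 30 × £200 = £6,000, leaving £1,558. Disability Support Credit: £58,800 is at or below the £325,000 threshold, so the full £640 applies. total £1,558 + £640 = £2,198
Farouk (£61,800): Earned Income Credit: income exceeds £47,000 by £14,800, which is 37 full-or-partial £400 increments; reduction = 37 × £200 = £7,400, leaving £158. Disability Support Credit: £61,800 is at or below the £325,000 threshold, so the full £640 applies. total £158 + £640 = £798
Difference: |£2,198 − £798| = £1,400.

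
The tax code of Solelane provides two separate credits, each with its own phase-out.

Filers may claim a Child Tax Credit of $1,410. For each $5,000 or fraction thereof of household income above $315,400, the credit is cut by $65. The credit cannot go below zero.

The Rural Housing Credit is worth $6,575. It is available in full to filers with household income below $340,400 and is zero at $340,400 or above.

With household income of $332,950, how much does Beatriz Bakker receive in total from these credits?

$7,725

Child Tax Credit: income exceeds $315,400 by $17,550, which is 4 full-or-partial $5,000 increments; reduction = 4 × $65 = $260, leaving $1,150.
Rural Housing Credit: $332,950 is below the $340,400 cutoff, so the full $6,575 applies.
Total: $1,150 + $6,575 = $7,725.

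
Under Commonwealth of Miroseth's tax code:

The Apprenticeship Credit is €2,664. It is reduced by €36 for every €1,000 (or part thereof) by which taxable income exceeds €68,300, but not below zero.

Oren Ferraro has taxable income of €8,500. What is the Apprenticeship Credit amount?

€2,664

Apprenticeship Credit: €8,500 is at or below the €68,300 threshold, so the full €2,664 applies.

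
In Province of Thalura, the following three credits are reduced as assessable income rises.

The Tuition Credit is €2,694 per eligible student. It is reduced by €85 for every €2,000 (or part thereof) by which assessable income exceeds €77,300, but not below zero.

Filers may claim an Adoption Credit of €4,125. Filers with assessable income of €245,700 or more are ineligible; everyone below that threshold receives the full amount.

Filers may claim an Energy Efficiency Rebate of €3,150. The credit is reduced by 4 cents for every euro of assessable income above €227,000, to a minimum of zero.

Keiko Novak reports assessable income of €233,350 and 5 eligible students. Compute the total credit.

€13,776

Tuition Credit: base = 5 × €2,694 = €13,470. income exceeds €77,300 by €156,050, which is 79 full-or-partial €2,000 increments; reduction = 79 × €85 = €6,715, leaving €6,755.
Adoption Credit: €233,350 is below the €245,700 cutoff, so the full €4,125 applies.
Energy Efficiency Rebate: 4% of the €6,350 excess over €227,000 is €254; credit = €3,150 − €254 = €2,896.
Total: €6,755 + €4,125 + €2,896 = €13,776.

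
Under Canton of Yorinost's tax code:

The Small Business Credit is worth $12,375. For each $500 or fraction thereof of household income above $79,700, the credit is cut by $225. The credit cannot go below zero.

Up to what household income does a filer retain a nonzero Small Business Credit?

After 54 increments the reduction is 54 × $225 = $12,150, leaving $225; one more increment wipes it out. Increment 54 ends at excess 54 × $500 = $27,000, so the highest qualifying income is $79,700 + $27,000 = $106,700.

$106,700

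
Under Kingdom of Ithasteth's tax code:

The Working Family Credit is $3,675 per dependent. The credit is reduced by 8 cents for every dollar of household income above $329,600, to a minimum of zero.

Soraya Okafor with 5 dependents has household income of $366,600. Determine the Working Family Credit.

Working Family Credit: base = 5 × $3,675 = $18,375. 8% of the $37,000 excess over $329,600 is $2,960; credit = $18,375 − $2,960 = $15,415.

$15,415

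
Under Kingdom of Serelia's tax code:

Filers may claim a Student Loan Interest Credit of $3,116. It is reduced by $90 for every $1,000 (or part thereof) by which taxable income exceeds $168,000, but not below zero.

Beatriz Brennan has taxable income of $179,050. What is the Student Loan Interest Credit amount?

$2,036

Student Loan Interest Credit: income exceeds $168,000 by $11,050, which is 12 full-or-partial $1,000 increments; reduction = 12 × $90 = $1,080, leaving $2,036.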